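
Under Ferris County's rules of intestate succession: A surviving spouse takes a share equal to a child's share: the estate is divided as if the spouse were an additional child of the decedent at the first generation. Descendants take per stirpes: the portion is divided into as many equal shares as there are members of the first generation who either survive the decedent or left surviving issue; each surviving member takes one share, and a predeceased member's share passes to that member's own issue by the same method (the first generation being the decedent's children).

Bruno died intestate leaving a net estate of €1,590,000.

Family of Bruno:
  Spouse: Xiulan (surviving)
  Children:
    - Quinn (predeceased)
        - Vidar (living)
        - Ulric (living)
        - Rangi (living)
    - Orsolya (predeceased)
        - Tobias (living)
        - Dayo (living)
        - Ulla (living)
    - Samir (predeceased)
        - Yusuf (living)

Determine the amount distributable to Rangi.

The spouse counts as an additional share at the children's level, so there are 4 primary shares of €397,500. Xiulan takes one such share (€397,500).
The children's combined portion (€1,192,500) is divided into 3 shares of €397,500: Quinn's €397,500 share passes to Quinn's issue; Orsolya's €397,500 share passes to Orsolya's issue; Samir's €397,500 share passes to Samir's issue.
Quinn's share (€397,500) is divided into 3 shares of €132,500: Vidar, Ulric, and Rangi each take €132,500.
Orsolya's share (€397,500) is divided into 3 shares of €132,500: Tobias, Dayo, and Ulla each take €132,500.
Samir's share (€397,500) passes entirely to Yusuf.

Rangi receives €132,500.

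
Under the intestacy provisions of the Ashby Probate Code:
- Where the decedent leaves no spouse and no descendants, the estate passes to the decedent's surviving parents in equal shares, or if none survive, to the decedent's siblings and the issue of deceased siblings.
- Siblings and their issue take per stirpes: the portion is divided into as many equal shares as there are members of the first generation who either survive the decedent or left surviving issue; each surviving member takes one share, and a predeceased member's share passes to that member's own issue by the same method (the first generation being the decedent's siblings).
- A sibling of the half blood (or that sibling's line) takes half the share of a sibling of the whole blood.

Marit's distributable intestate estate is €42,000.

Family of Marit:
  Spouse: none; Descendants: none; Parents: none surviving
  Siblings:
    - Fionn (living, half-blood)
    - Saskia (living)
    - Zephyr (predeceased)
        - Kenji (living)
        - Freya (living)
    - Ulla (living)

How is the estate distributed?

Fionn: €6,000; Saskia: €12,000; Kenji: €6,000; Freya: €6,000; Ulla: €12,000

The entire €42,000 passes to the siblings and their issue.
Counting each half-blood sibling's line as half a unit, there are 7/2 units in €42,000, so one unit is €12,000. Whole-blood lines (Saskia, Zephyr, and Ulla) take €12,000 each; half-blood lines (Fionn) take €6,000 each.
Zephyr's share (€12,000) is divided into 2 shares of €6,000: Kenji and Freya each take €6,000.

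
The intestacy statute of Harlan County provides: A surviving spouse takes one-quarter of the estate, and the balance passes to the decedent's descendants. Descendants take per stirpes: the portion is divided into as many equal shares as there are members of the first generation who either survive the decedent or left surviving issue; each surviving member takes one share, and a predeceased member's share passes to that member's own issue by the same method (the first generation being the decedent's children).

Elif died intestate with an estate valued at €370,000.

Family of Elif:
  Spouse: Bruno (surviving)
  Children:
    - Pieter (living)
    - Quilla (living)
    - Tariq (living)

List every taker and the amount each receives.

Bruno: €92,500; Pieter: €92,500; Quilla: €92,500; Tariq: €92,500

Bruno takes one-quarter of €370,000 = €92,500. The remaining €277,500 passes to the descendants.
The descendants' portion (€277,500) is divided into 3 shares of €92,500: Pieter, Quilla, and Tariq each take €92,500.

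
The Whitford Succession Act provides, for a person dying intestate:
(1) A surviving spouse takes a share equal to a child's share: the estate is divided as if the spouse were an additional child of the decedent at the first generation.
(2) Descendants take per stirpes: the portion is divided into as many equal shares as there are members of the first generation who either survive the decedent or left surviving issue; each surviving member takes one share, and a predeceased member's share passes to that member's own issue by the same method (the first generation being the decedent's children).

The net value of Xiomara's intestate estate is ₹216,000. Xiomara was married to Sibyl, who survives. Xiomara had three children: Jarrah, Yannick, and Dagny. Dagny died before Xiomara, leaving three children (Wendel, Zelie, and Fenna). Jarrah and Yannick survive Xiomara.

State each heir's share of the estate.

Sibyl: ₹54,000; Jarrah: ₹54,000; Yannick: ₹54,000; Wendel: ₹18,000; Zelie: ₹18,000; Fenna: ₹18,000

The spouse counts as an additional share at the children's level, so there are 4 primary shares of ₹54,000. Sibyl takes one such share (₹54,000).
The children's combined portion (₹162,000) is divided into 3 shares of ₹54,000: Jarrah and Yannick each take ₹54,000; Dagny's ₹54,000 share passes to Dagny's issue.
Dagny's share (₹54,000) is divided into 3 shares of ₹18,000: Wendel, Zelie, and Fenna each take ₹18,000.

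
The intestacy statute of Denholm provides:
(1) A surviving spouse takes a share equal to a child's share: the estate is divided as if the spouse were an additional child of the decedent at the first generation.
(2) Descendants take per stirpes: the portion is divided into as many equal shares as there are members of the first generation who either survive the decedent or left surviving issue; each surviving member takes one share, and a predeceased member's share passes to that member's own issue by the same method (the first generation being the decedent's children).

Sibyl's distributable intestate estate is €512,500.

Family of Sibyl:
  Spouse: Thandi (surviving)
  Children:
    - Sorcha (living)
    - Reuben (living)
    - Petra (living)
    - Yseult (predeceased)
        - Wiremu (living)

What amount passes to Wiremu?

The spouse counts as an additional share at the children's level, so there are 5 primary shares of €102,500. Thandi takes one such share (€102,500).
The children's combined portion (€410,000) is divided into 4 shares of €102,500: Sorcha, Reuben, and Petra each take €102,500; Yseult's €102,500 share passes to Yseult's issue.
Yseult's share (€102,500) passes entirely to Wiremu.

Wiremu receives €102,500.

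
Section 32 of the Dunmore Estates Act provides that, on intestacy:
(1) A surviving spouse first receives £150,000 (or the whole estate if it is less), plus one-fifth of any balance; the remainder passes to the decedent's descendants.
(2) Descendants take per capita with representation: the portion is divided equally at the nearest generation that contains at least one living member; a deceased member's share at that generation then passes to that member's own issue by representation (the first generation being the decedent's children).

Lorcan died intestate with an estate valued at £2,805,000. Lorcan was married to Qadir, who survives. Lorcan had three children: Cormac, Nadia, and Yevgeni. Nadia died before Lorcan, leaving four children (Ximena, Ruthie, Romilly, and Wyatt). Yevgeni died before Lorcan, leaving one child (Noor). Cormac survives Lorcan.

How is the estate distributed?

Qadir first takes £150,000, leaving a balance of £2,655,000. Qadir then takes one-fifth of the balance (£531,000), for a total of £681,000. The remaining £2,124,000 passes to the descendants.
The descendants' portion (£2,124,000) is divided into 3 shares of £708,000: Cormac takes £708,000; Nadia's £708,000 share passes to Nadia's issue; Yevgeni's £708,000 share passes to Yevgeni's issue.
Nadia's share (£708,000) is divided into 4 shares of £177,000: Ximena, Ruthie, Romilly, and Wyatt each take £177,000.
Yevgeni's share (£708,000) passes entirely to Noor.

Qadir: £681,000; Cormac: £708,000; Ximena: £177,000; Ruthie: £177,000; Romilly: £177,000; Wyatt: £177,000; Noor: £708,000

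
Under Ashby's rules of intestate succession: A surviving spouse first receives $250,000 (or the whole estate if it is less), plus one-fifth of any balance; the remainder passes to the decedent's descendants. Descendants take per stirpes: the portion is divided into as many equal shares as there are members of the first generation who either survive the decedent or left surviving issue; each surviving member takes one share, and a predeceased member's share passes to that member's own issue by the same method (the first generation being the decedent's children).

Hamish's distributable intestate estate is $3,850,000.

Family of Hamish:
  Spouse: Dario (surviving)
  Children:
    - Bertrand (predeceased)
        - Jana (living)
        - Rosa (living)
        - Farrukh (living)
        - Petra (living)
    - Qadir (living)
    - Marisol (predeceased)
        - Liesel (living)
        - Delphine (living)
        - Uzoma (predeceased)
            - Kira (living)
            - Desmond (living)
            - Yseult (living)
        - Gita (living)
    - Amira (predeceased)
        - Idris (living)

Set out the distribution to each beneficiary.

Dario first takes $250,000, leaving a balance of $3,600,000. Dario then takes one-fifth of the balance ($720,000), for a total of $970,000. The remaining $2,880,000 passes to the descendants.
The descendants' portion ($2,880,000) is divided into 4 shares of $720,000: Qadir takes $720,000; Bertrand's $720,000 share passes to Bertrand's issue; Marisol's $720,000 share passes to Marisol's issue; Amira's $720,000 share passes to Amira's issue.
Bertrand's share ($720,000) is divided into 4 shares of $180,000: Jana, Rosa, Farrukh, and Petra each take $180,000.
Marisol's share ($720,000) is divided into 4 shares of $180,000: Liesel, Delphine, and Gita each take $180,000; Uzoma's $180,000 share passes to Uzoma's issue.
Uzoma's share ($180,000) is divided into 3 shares of $60,000: Kira, Desmond, and Yseult each take $60,000.
Amira's share ($720,000) passes entirely to Idris.

Dario: $970,000; Jana: $180,000; Rosa: $180,000; Farrukh: $180,000; Petra: $180,000; Qadir: $720,000; Liesel: $180,000; Delphine: $180,000; Kira: $60,000; Desmond: $60,000; Yseult: $60,000; Gita: $180,000; Idris: $720,000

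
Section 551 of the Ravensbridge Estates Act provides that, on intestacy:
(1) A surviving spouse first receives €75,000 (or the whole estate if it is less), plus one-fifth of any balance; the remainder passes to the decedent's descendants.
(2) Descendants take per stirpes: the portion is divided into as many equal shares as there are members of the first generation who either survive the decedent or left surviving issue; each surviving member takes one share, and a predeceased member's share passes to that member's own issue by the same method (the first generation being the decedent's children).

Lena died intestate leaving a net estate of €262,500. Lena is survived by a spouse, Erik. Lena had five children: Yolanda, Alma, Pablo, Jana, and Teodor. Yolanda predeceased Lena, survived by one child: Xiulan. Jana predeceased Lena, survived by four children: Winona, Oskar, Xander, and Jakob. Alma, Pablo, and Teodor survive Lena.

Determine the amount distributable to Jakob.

Jakob receives €7,500.

Erik first takes €75,000, leaving a balance of €187,500. Erik then takes one-fifth of the balance (€37,500), for a total of €112,500. The remaining €150,000 passes to the descendants.
The descendants' portion (€150,000) is divided into 5 shares of €30,000: Alma, Pablo, and Teodor each take €30,000; Yolanda's €30,000 share passes to Yolanda's issue; Jana's €30,000 share passes to Jana's issue.
Yolanda's share (€30,000) passes entirely to Xiulan.
Jana's share (€30,000) is divided into 4 shares of €7,500: Winona, Oskar, Xander, and Jakob each take €7,500.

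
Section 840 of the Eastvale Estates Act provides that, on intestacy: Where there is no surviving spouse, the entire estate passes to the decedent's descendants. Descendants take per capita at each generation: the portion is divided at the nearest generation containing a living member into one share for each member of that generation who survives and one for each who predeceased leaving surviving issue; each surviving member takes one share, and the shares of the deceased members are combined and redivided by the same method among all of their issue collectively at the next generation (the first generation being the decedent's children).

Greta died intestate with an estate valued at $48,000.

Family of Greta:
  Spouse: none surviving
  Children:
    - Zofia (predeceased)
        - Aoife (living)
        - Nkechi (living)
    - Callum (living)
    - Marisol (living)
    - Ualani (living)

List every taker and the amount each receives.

The entire $48,000 passes to the descendants.
That amount ($48,000) is divided at the children's generation into 4 shares of $12,000. Callum, Marisol, and Ualani each take $12,000. The remaining share for the deceased Zofia ($12,000) is carried to the next generation.
That pool ($12,000) is divided at the grandchildren's generation equally among Aoife and Nkechi: $6,000 each.

Aoife: $6,000; Nkechi: $6,000; Callum: $12,000; Marisol: $12,000; Ualani: $12,000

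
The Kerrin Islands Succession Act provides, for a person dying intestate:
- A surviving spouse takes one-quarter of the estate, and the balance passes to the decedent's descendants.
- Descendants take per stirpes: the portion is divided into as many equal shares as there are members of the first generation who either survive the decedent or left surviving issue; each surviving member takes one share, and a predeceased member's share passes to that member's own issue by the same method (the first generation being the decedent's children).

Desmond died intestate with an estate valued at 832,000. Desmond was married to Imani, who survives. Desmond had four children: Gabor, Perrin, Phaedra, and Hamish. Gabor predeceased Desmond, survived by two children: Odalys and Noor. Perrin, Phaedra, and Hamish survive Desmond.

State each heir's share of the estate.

Imani: 208,000; Odalys: 78,000; Noor: 78,000; Perrin: 156,000; Phaedra: 156,000; Hamish: 156,000

Imani takes one-quarter of 832,000 = 208,000. The remaining 624,000 passes to the descendants.
The descendants' portion (624,000) is divided into 4 shares of 156,000: Perrin, Phaedra, and Hamish each take 156,000; Gabor's 156,000 share passes to Gabor's issue.
Gabor's share (156,000) is divided into 2 shares of 78,000: Odalys and Noor each take 78,000.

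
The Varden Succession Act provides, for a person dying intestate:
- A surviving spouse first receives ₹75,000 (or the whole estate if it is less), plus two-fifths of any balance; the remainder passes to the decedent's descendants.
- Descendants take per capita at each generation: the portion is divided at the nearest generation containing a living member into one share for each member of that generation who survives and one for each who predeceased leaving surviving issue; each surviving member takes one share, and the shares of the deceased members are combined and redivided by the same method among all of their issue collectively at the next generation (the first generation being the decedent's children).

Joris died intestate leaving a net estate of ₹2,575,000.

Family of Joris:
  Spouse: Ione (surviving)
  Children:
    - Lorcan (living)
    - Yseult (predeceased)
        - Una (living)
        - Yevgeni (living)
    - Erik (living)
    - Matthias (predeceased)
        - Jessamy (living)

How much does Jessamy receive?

Ione first takes ₹75,000, leaving a balance of ₹2,500,000. Ione then takes two-fifths of the balance (₹1,000,000), for a total of ₹1,075,000. The remaining ₹1,500,000 passes to the descendants.
The descendants' portion (₹1,500,000) is divided at the children's generation into 4 shares of ₹375,000. Lorcan and Erik each take ₹375,000. The 2 shares of the deceased (Yseult and Matthias) are combined into a pool of ₹750,000.
That pool (₹750,000) is divided at the grandchildren's generation equally among Una, Yevgeni, and Jessamy: ₹250,000 each.

Jessamy receives ₹250,000.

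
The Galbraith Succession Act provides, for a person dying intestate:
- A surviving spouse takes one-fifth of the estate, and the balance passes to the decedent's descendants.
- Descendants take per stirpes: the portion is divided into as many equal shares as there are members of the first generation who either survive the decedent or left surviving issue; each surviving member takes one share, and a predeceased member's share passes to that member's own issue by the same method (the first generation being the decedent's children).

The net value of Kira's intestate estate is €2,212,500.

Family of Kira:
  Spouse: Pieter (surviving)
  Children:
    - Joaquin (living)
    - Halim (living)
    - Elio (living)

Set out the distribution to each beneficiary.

Pieter: €442,500; Joaquin: €590,000; Halim: €590,000; Elio: €590,000

Pieter takes one-fifth of €2,212,500 = €442,500. The remaining €1,770,000 passes to the descendants.
The descendants' portion (€1,770,000) is divided into 3 shares of €590,000: Joaquin, Halim, and Elio each take €590,000.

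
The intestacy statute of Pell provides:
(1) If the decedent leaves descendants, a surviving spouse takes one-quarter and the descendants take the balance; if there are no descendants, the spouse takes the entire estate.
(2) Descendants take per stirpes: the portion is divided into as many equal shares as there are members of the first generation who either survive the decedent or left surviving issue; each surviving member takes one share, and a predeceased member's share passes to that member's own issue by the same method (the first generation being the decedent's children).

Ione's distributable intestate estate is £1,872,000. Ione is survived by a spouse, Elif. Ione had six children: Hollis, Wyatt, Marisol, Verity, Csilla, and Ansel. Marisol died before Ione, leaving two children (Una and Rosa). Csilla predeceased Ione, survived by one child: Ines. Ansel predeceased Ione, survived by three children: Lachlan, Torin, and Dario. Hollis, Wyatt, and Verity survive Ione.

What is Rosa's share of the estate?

Elif takes one-quarter of £1,872,000 = £468,000. The remaining £1,404,000 passes to the descendants.
The descendants' portion (£1,404,000) is divided into 6 shares of £234,000: Hollis, Wyatt, and Verity each take £234,000; Marisol's £234,000 share passes to Marisol's issue; Csilla's £234,000 share passes to Csilla's issue; Ansel's £234,000 share passes to Ansel's issue.
Marisol's share (£234,000) is divided into 2 shares of £117,000: Una and Rosa each take £117,000.
Csilla's share (£234,000) passes entirely to Ines.
Ansel's share (£234,000) is divided into 3 shares of £78,000: Lachlan, Torin, and Dario each take £78,000.

Rosa receives £117,000.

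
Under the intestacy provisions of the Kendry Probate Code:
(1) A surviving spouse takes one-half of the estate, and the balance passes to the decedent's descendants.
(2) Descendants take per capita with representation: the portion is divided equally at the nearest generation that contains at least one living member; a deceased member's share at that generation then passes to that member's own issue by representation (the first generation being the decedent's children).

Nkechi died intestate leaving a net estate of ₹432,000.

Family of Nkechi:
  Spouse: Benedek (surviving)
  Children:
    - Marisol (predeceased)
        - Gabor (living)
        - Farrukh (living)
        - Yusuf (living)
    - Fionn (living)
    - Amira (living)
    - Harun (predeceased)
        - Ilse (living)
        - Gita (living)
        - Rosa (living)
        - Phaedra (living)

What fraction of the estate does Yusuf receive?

Benedek takes one-half of ₹432,000 = ₹216,000. The remaining ₹216,000 passes to the descendants.
The descendants' portion (₹216,000) is divided into 4 shares of ₹54,000: Fionn and Amira each take ₹54,000; Marisol's ₹54,000 share passes to Marisol's issue; Harun's ₹54,000 share passes to Harun's issue.
Marisol's share (₹54,000) is divided into 3 shares of ₹18,000: Gabor, Farrukh, and Yusuf each take ₹18,000.
Harun's share (₹54,000) is divided into 4 shares of ₹13,500: Ilse, Gita, Rosa, and Phaedra each take ₹13,500.

Yusuf receives 1/24 of the estate.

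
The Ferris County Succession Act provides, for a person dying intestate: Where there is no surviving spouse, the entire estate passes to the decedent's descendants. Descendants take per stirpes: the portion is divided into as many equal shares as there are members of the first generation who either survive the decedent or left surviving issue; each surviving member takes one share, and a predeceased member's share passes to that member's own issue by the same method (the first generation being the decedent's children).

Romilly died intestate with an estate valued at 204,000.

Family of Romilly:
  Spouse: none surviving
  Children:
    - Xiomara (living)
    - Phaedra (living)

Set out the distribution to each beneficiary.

The entire 204,000 passes to the descendants.
That amount (204,000) is divided into 2 shares of 102,000: Xiomara and Phaedra each take 102,000.

Xiomara: 102,000; Phaedra: 102,000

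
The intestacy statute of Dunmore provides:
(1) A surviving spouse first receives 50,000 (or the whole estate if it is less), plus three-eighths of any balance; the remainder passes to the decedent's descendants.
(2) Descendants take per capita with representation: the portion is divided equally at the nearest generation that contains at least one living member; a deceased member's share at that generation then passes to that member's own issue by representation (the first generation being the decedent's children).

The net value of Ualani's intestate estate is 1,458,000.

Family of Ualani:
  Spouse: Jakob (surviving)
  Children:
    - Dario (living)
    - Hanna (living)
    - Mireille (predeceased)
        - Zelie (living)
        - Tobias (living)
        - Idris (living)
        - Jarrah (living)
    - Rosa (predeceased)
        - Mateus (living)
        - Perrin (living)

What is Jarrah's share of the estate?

Jarrah receives 55,000.

Jakob first takes 50,000, leaving a balance of 1,408,000. Jakob then takes three-eighths of the balance (528,000), for a total of 578,000. The remaining 880,000 passes to the descendants.
The descendants' portion (880,000) is divided into 4 shares of 220,000: Dario and Hanna each take 220,000; Mireille's 220,000 share passes to Mireille's issue; Rosa's 220,000 share passes to Rosa's issue.
Mireille's share (220,000) is divided into 4 shares of 55,000: Zelie, Tobias, Idris, and Jarrah each take 55,000.
Rosa's share (220,000) is divided into 2 shares of 110,000: Mateus and Perrin each take 110,000.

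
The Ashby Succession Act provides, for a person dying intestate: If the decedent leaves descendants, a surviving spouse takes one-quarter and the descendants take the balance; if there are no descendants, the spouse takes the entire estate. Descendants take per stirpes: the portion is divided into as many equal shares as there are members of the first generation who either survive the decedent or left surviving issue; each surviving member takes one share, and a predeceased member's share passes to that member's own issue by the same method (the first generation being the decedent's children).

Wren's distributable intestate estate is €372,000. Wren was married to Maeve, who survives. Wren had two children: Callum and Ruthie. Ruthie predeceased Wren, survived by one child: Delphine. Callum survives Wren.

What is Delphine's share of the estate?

Maeve takes one-quarter of €372,000 = €93,000. The remaining €279,000 passes to the descendants.
The descendants' portion (€279,000) is divided into 2 shares of €139,500: Callum takes €139,500; Ruthie's €139,500 share passes to Ruthie's issue.
Ruthie's share (€139,500) passes entirely to Delphine.

Delphine receives €139,500.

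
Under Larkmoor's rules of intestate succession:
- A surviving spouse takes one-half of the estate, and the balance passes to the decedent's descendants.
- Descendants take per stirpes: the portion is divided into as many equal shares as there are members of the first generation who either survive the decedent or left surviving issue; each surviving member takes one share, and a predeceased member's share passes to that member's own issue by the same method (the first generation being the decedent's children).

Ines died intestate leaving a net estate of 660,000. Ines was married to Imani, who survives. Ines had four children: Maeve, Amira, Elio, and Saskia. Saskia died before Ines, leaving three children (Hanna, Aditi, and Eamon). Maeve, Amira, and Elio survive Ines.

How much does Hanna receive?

Imani takes one-half of 660,000 = 330,000. The remaining 330,000 passes to the descendants.
The descendants' portion (330,000) is divided into 4 shares of 82,500: Maeve, Amira, and Elio each take 82,500; Saskia's 82,500 share passes to Saskia's issue.
Saskia's share (82,500) is divided into 3 shares of 27,500: Hanna, Aditi, and Eamon each take 27,500.

Hanna receives 27,500.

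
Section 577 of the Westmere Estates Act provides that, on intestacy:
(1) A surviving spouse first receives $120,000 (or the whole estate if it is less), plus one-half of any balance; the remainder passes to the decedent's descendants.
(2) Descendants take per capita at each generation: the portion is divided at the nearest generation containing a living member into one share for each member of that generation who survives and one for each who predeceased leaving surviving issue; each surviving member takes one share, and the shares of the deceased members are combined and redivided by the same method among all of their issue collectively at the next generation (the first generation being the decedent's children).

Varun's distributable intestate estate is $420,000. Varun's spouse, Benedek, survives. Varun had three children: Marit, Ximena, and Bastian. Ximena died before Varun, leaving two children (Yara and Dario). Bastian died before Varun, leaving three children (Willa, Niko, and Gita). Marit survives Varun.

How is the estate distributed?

Benedek: $270,000; Marit: $50,000; Yara: $20,000; Dario: $20,000; Willa: $20,000; Niko: $20,000; Gita: $20,000

Benedek first takes $120,000, leaving a balance of $300,000. Benedek then takes one-half of the balance ($150,000), for a total of $270,000. The remaining $150,000 passes to the descendants.
The descendants' portion ($150,000) is divided at the children's generation into 3 shares of $50,000. Marit takes $50,000. The 2 shares of the deceased (Ximena and Bastian) are combined into a pool of $100,000.
That pool ($100,000) is divided at the grandchildren's generation equally among Yara, Dario, Willa, Niko, and Gita: $20,000 each.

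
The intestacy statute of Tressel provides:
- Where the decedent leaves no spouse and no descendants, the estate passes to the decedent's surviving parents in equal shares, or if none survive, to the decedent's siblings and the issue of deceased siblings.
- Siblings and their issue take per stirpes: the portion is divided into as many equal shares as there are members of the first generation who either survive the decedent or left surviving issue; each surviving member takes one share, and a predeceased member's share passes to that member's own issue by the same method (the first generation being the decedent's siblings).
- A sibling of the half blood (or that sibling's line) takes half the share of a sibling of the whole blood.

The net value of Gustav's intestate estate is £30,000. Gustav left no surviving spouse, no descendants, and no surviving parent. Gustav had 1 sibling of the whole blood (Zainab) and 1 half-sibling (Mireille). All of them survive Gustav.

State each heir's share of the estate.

The entire £30,000 passes to the siblings and their issue.
Counting each half-blood sibling's line as half a unit, there are 3/2 units in £30,000, so one unit is £20,000. Whole-blood lines (Zainab) take £20,000 each; half-blood lines (Mireille) take £10,000 each.

Mireille: £10,000; Zainab: £20,000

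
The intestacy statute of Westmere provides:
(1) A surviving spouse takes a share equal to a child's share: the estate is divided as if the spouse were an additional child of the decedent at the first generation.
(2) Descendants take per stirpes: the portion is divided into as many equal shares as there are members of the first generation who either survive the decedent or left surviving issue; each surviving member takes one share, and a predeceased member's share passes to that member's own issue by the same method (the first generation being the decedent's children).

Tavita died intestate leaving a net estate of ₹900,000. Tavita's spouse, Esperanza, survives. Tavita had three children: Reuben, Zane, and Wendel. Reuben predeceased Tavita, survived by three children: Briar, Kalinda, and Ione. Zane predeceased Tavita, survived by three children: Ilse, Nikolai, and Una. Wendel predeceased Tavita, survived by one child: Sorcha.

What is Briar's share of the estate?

Briar receives ₹75,000.

The spouse counts as an additional share at the children's level, so there are 4 primary shares of ₹225,000. Esperanza takes one such share (₹225,000).
The children's combined portion (₹675,000) is divided into 3 shares of ₹225,000: Reuben's ₹225,000 share passes to Reuben's issue; Zane's ₹225,000 share passes to Zane's issue; Wendel's ₹225,000 share passes to Wendel's issue.
Reuben's share (₹225,000) is divided into 3 shares of ₹75,000: Briar, Kalinda, and Ione each take ₹75,000.
Zane's share (₹225,000) is divided into 3 shares of ₹75,000: Ilse, Nikolai, and Una each take ₹75,000.
Wendel's share (₹225,000) passes entirely to Sorcha.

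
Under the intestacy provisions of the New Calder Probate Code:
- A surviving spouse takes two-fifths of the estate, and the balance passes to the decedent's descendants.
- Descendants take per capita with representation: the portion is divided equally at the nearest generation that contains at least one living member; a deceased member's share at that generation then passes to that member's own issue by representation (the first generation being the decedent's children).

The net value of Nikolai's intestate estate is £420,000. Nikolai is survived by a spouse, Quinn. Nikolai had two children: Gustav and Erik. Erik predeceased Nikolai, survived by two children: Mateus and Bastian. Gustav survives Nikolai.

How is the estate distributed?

Quinn takes two-fifths of £420,000 = £168,000. The remaining £252,000 passes to the descendants.
The descendants' portion (£252,000) is divided into 2 shares of £126,000: Gustav takes £126,000; Erik's £126,000 share passes to Erik's issue.
Erik's share (£126,000) is divided into 2 shares of £63,000: Mateus and Bastian each take £63,000.

Quinn: £168,000; Gustav: £126,000; Mateus: £63,000; Bastian: £63,000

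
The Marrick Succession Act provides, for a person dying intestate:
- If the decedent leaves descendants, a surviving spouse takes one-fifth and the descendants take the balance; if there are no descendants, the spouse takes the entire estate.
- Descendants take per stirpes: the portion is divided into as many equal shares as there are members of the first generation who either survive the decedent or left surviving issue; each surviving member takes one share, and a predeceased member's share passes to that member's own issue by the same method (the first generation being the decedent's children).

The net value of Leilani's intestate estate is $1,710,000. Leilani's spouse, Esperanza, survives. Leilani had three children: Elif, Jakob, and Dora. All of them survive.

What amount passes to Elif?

Elif receives $456,000.

Esperanza takes one-fifth of $1,710,000 = $342,000. The remaining $1,368,000 passes to the descendants.
The descendants' portion ($1,368,000) is divided into 3 shares of $456,000: Elif, Jakob, and Dora each take $456,000.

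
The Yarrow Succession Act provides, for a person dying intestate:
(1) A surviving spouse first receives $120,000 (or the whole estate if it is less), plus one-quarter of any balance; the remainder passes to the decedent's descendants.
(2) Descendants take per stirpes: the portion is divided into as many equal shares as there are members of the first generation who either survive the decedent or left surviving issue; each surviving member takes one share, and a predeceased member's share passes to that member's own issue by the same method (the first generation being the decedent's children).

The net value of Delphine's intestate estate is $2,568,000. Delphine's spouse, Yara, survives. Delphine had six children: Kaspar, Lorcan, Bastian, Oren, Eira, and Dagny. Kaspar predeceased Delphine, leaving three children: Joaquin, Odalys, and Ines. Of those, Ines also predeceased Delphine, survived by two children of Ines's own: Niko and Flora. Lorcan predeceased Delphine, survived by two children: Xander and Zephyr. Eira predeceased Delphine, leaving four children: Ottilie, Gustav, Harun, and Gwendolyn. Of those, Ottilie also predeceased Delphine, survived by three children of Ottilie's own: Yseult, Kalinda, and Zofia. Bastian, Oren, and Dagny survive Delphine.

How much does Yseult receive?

Yseult receives $25,500.

Yara first takes $120,000, leaving a balance of $2,448,000. Yara then takes one-quarter of the balance ($612,000), for a total of $732,000. The remaining $1,836,000 passes to the descendants.
The descendants' portion ($1,836,000) is divided into 6 shares of $306,000: Bastian, Oren, and Dagny each take $306,000; Kaspar's $306,000 share passes to Kaspar's issue; Lorcan's $306,000 share passes to Lorcan's issue; Eira's $306,000 share passes to Eira's issue.
Kaspar's share ($306,000) is divided into 3 shares of $102,000: Joaquin and Odalys each take $102,000; Ines's $102,000 share passes to Ines's issue.
Ines's share ($102,000) is divided into 2 shares of $51,000: Niko and Flora each take $51,000.
Lorcan's share ($306,000) is divided into 2 shares of $153,000: Xander and Zephyr each take $153,000.
Eira's share ($306,000) is divided into 4 shares of $76,500: Gustav, Harun, and Gwendolyn each take $76,500; Ottilie's $76,500 share passes to Ottilie's issue.
Ottilie's share ($76,500) is divided into 3 shares of $25,500: Yseult, Kalinda, and Zofia each take $25,500.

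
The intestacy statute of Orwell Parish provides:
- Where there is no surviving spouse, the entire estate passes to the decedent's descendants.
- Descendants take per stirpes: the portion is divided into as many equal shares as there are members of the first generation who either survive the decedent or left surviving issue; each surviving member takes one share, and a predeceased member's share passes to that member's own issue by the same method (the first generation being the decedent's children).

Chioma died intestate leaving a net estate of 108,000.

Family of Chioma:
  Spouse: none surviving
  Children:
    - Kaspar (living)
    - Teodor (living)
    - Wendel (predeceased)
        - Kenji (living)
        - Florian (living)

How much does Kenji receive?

The entire 108,000 passes to the descendants.
That amount (108,000) is divided into 3 shares of 36,000: Kaspar and Teodor each take 36,000; Wendel's 36,000 share passes to Wendel's issue.
Wendel's share (36,000) is divided into 2 shares of 18,000: Kenji and Florian each take 18,000.

Kenji receives 18,000.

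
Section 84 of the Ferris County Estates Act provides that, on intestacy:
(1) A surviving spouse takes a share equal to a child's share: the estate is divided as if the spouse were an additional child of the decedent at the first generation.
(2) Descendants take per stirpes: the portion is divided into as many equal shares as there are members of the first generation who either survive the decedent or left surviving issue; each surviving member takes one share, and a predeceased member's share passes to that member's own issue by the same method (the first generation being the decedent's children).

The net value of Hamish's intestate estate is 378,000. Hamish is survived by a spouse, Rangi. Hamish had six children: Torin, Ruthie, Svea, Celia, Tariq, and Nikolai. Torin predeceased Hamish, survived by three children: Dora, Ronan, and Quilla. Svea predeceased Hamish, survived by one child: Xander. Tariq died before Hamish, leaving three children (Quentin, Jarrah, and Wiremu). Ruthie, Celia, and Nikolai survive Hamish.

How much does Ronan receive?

Ronan receives 18,000.

The spouse counts as an additional share at the children's level, so there are 7 primary shares of 54,000. Rangi takes one such share (54,000).
The children's combined portion (324,000) is divided into 6 shares of 54,000: Ruthie, Celia, and Nikolai each take 54,000; Torin's 54,000 share passes to Torin's issue; Svea's 54,000 share passes to Svea's issue; Tariq's 54,000 share passes to Tariq's issue.
Torin's share (54,000) is divided into 3 shares of 18,000: Dora, Ronan, and Quilla each take 18,000.
Svea's share (54,000) passes entirely to Xander.
Tariq's share (54,000) is divided into 3 shares of 18,000: Quentin, Jarrah, and Wiremu each take 18,000.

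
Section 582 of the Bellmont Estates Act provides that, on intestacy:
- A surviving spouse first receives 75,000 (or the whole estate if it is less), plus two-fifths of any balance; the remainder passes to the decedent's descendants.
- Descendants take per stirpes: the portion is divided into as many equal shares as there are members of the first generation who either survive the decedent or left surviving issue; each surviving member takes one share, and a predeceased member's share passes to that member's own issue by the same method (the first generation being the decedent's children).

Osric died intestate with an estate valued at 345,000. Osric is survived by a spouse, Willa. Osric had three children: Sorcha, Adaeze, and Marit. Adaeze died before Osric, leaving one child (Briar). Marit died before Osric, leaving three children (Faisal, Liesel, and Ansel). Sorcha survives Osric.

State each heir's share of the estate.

Willa: 183,000; Sorcha: 54,000; Briar: 54,000; Faisal: 18,000; Liesel: 18,000; Ansel: 18,000

Willa first takes 75,000, leaving a balance of 270,000. Willa then takes two-fifths of the balance (108,000), for a total of 183,000. The remaining 162,000 passes to the descendants.
The descendants' portion (162,000) is divided into 3 shares of 54,000: Sorcha takes 54,000; Adaeze's 54,000 share passes to Adaeze's issue; Marit's 54,000 share passes to Marit's issue.
Adaeze's share (54,000) passes entirely to Briar.
Marit's share (54,000) is divided into 3 shares of 18,000: Faisal, Liesel, and Ansel each take 18,000.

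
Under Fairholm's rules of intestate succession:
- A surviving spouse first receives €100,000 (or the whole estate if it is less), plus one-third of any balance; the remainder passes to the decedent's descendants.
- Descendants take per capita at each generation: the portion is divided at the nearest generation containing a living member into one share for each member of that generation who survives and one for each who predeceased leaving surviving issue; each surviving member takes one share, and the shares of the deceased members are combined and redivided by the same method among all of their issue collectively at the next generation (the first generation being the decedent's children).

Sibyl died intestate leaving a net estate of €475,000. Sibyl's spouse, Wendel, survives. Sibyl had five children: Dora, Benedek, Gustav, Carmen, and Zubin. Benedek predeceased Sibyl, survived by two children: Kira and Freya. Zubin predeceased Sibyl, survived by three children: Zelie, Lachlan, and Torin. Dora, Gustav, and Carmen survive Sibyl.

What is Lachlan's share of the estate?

Wendel first takes €100,000, leaving a balance of €375,000. Wendel then takes one-third of the balance (€125,000), for a total of €225,000. The remaining €250,000 passes to the descendants.
The descendants' portion (€250,000) is divided at the children's generation into 5 shares of €50,000. Dora, Gustav, and Carmen each take €50,000. The 2 shares of the deceased (Benedek and Zubin) are combined into a pool of €100,000.
That pool (€100,000) is divided at the grandchildren's generation equally among Kira, Freya, Zelie, Lachlan, and Torin: €20,000 each.

Lachlan receives €20,000.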